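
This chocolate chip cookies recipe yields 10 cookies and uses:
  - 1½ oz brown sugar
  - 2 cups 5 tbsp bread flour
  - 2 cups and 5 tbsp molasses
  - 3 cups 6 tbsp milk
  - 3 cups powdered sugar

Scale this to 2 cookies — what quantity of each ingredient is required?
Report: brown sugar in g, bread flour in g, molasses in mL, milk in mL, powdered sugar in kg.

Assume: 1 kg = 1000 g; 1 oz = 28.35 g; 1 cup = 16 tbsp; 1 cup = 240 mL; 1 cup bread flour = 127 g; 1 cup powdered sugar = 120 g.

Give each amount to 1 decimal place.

brown sugar: 8.5 g; bread flour: 58.7 g; molasses: 111.0 mL; milk: 162.0 mL; powdered sugar: 0.1 kg

Scaling factor: 2/10 = 1/5 = 0.2.
brown sugar: 1.5 oz × 1/5 × 28.35 g/oz ≈ 8.5 g
bread flour: (2 cup + 5 tbsp = 2.3125 cup) × 1/5 × 127 g/cup ≈ 58.7 g
molasses: (2 cup + 5 tbsp = 2.3125 cup) × 1/5 × 240 mL/cup = 111.0 mL
milk: (3 cup + 6 tbsp = 3.375 cup) × 1/5 × 240 mL/cup = 162.0 mL
powdered sugar: 3 cup × 1/5 × 120 g/cup ÷ 1000 g/kg ≈ 0.1 kg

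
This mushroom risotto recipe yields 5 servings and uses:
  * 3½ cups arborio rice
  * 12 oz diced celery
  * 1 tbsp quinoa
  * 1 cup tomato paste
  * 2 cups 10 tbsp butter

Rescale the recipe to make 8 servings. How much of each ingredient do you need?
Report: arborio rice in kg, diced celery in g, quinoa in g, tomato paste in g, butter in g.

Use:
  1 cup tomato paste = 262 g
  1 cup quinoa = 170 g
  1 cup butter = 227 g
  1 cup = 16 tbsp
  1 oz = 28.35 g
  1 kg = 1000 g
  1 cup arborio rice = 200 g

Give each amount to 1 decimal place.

arborio rice: 1.1 kg; diced celery: 544.3 g; quinoa: 17.0 g; tomato paste: 419.2 g; butter: 953.4 g

Scaling factor: 8/5 = 1.6.
arborio rice: 3.5 cup × 8/5 × 200 g/cup ÷ 1000 g/kg ≈ 1.1 kg
diced celery: 12 oz × 8/5 × 28.35 g/oz ≈ 544.3 g
quinoa: 1 tbsp × 8/5 ÷ 16 tbsp/cup × 170 g/cup = 17.0 g
tomato paste: 1 cup × 8/5 × 262 g/cup = 419.2 g
butter: (2 cup + 10 tbsp = 2.625 cup) × 8/5 × 227 g/cup = 953.4 g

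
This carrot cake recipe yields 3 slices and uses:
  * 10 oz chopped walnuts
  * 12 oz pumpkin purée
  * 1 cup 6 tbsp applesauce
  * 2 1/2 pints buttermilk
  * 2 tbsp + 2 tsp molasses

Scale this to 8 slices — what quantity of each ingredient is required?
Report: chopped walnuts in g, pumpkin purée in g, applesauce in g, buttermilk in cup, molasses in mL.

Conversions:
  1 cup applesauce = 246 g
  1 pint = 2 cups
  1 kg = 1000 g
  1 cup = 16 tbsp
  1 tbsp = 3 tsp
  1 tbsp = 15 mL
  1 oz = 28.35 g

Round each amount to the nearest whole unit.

chopped walnuts: 756 g; pumpkin purée: 907 g; applesauce: 902 g; buttermilk: 13 cup; molasses: 107 mL

Scaling factor: 8/3.
chopped walnuts: 10 oz × 8/3 × 28.35 g/oz = 756 g
pumpkin purée: 12 oz × 8/3 × 28.35 g/oz ≈ 907 g
applesauce: (1 cup + 6 tbsp = 1.375 cup) × 8/3 × 246 g/cup = 902 g
buttermilk: 2.5 pint × 8/3 × 2 cup/pint ≈ 13 cup
molasses: (2 tbsp + 2 tsp = 8/3 tbsp) × 8/3 × 15 mL/tbsp ≈ 107 mL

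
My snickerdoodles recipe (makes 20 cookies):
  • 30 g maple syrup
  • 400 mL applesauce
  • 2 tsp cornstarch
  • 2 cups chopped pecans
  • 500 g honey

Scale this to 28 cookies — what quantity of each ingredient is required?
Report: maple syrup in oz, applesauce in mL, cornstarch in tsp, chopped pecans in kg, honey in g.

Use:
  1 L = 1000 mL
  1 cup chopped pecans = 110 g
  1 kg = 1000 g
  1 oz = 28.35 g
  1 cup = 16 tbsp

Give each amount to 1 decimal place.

Scaling factor: 28/20 = 7/5 = 1.4.
maple syrup: 30 g × 7/5 ÷ 28.35 g/oz ≈ 1.5 oz
applesauce: 400 mL × 7/5 = 560.0 mL
cornstarch: 2 tsp × 7/5 = 2.8 tsp
chopped pecans: 2 cup × 7/5 × 110 g/cup ÷ 1000 g/kg ≈ 0.3 kg
honey: 500 g × 7/5 = 700.0 g

maple syrup: 1.5 oz; applesauce: 560.0 mL; cornstarch: 2.8 tsp; chopped pecans: 0.3 kg; honey: 700.0 g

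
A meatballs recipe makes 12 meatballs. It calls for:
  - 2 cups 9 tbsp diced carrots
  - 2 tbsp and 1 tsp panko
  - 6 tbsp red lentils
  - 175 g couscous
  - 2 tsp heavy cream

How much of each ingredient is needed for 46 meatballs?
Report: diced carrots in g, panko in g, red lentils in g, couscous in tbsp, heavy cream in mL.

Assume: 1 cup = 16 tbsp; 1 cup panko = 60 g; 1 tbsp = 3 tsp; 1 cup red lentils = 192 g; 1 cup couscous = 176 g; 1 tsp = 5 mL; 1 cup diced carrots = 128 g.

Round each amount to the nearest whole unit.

diced carrots: 1257 g; panko: 34 g; red lentils: 276 g; couscous: 61 tbsp; heavy cream: 38 mL

Scaling factor: 46/12 = 23/6.
diced carrots: (2 cup + 9 tbsp = 2.5625 cup) × 23/6 × 128 g/cup ≈ 1257 g
panko: (2 tbsp + 1 tsp = 7/3 tbsp) × 23/6 ÷ 16 tbsp/cup × 60 g/cup ≈ 34 g
red lentils: 6 tbsp × 23/6 ÷ 16 tbsp/cup × 192 g/cup = 276 g
couscous: 175 g × 23/6 ÷ 176 g/cup × 16 tbsp/cup ≈ 61 tbsp
heavy cream: 2 tsp × 23/6 × 5 mL/tsp ≈ 38 mL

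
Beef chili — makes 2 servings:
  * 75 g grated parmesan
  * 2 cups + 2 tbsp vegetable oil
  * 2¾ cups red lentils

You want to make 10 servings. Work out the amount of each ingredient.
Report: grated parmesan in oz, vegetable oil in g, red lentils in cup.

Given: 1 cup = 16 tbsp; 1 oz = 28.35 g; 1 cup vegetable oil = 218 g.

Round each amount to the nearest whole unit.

grated parmesan: 13 oz; vegetable oil: 2316 g; red lentils: 14 cup

Scaling factor: 10/2 = 5.
grated parmesan: 75 g × 5 ÷ 28.35 g/oz ≈ 13 oz
vegetable oil: (2 cup + 2 tbsp = 2.125 cup) × 5 × 218 g/cup ≈ 2316 g
red lentils: 2.75 cup × 5 ≈ 14 cup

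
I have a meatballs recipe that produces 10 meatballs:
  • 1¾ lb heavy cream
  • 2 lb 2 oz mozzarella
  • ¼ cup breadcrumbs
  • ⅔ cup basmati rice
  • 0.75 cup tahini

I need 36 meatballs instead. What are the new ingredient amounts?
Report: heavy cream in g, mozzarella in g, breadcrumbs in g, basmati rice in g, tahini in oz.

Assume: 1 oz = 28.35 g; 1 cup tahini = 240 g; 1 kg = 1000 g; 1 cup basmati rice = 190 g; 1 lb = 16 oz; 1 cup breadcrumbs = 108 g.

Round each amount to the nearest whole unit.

Scaling factor: 36/10 = 18/5 = 3.6.
heavy cream: 1.75 lb × 18/5 × 16 oz/lb × 28.35 g/oz ≈ 2858 g
mozzarella: (2 lb + 2 oz = 2.125 lb) × 18/5 × 16 oz/lb × 28.35 g/oz ≈ 3470 g
breadcrumbs: 0.25 cup × 18/5 × 108 g/cup ≈ 97 g
basmati rice: 2/3 cup × 18/5 × 190 g/cup = 456 g
tahini: 0.75 cup × 18/5 × 240 g/cup ÷ 28.35 g/oz ≈ 23 oz

heavy cream: 2858 g; mozzarella: 3470 g; breadcrumbs: 97 g; basmati rice: 456 g; tahini: 23 oz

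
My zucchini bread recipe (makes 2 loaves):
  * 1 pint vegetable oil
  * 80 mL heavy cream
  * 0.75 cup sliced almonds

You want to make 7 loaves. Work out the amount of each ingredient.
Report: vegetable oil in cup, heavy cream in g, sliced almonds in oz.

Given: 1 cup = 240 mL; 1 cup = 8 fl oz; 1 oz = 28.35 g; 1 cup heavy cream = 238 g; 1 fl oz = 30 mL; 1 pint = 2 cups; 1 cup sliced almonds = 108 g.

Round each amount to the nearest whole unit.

Scaling factor: 7/2 = 3.5.
vegetable oil: 1 pint × 7/2 × 2 cup/pint = 7 cup
heavy cream: 80 mL × 7/2 ÷ 240 mL/cup × 238 g/cup ≈ 278 g
sliced almonds: 0.75 cup × 7/2 × 108 g/cup ÷ 28.35 g/oz = 10 oz

vegetable oil: 7 cup; heavy cream: 278 g; sliced almonds: 10 oz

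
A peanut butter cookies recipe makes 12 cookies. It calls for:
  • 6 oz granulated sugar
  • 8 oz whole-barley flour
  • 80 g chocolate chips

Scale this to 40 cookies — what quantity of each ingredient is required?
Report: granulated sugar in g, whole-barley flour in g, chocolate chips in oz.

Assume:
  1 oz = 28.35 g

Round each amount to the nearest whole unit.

Scaling factor: 40/12 = 10/3.
granulated sugar: 6 oz × 10/3 × 28.35 g/oz = 567 g
whole-barley flour: 8 oz × 10/3 × 28.35 g/oz = 756 g
chocolate chips: 80 g × 10/3 ÷ 28.35 g/oz ≈ 9 oz

granulated sugar: 567 g; whole-barley flour: 756 g; chocolate chips: 9 oz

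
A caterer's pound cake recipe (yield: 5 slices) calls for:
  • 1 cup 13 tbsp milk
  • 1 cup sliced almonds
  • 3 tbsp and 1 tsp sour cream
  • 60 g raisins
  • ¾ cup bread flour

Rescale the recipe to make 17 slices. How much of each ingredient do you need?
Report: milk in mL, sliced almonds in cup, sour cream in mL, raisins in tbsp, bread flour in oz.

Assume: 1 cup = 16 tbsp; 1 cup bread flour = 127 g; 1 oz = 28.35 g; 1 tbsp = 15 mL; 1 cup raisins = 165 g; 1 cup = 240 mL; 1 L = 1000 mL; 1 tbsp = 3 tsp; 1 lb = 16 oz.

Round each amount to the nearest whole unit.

Scaling factor: 17/5 = 3.4.
milk: (1 cup + 13 tbsp = 1.8125 cup) × 17/5 × 240 mL/cup = 1479 mL
sliced almonds: 1 cup × 17/5 ≈ 3 cup
sour cream: (3 tbsp + 1 tsp = 10/3 tbsp) × 17/5 × 15 mL/tbsp = 170 mL
raisins: 60 g × 17/5 ÷ 165 g/cup × 16 tbsp/cup ≈ 20 tbsp
bread flour: 0.75 cup × 17/5 × 127 g/cup ÷ 28.35 g/oz ≈ 11 oz

milk: 1479 mL; sliced almonds: 3 cup; sour cream: 170 mL; raisins: 20 tbsp; bread flour: 11 oz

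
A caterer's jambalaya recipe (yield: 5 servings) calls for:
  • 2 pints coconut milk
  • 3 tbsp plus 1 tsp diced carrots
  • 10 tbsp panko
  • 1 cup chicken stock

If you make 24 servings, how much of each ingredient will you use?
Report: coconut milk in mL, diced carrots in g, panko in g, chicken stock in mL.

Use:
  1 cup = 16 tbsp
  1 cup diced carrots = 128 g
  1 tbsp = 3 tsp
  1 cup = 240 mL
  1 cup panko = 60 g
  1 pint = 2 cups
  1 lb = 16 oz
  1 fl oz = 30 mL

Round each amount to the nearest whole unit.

Scaling factor: 24/5 = 4.8.
coconut milk: 2 pint × 24/5 × 2 cup/pint × 240 mL/cup = 4608 mL
diced carrots: (3 tbsp + 1 tsp = 10/3 tbsp) × 24/5 ÷ 16 tbsp/cup × 128 g/cup = 128 g
panko: 10 tbsp × 24/5 ÷ 16 tbsp/cup × 60 g/cup = 180 g
chicken stock: 1 cup × 24/5 × 240 mL/cup = 1152 mL

coconut milk: 4608 mL; diced carrots: 128 g; panko: 180 g; chicken stock: 1152 mL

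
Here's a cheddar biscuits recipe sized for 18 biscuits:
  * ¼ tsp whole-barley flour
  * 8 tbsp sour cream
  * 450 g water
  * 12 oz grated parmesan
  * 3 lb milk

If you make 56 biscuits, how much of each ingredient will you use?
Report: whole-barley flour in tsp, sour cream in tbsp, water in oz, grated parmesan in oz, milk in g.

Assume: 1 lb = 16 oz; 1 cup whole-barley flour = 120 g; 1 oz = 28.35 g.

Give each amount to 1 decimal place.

whole-barley flour: 0.8 tsp; sour cream: 24.9 tbsp; water: 49.4 oz; grated parmesan: 37.3 oz; milk: 4233.6 g

Scaling factor: 56/18 = 28/9.
whole-barley flour: 0.25 tsp × 28/9 ≈ 0.8 tsp
sour cream: 8 tbsp × 28/9 ≈ 24.9 tbsp
water: 450 g × 28/9 ÷ 28.35 g/oz ≈ 49.4 oz
grated parmesan: 12 oz × 28/9 ≈ 37.3 oz
milk: 3 lb × 28/9 × 16 oz/lb × 28.35 g/oz = 4233.6 g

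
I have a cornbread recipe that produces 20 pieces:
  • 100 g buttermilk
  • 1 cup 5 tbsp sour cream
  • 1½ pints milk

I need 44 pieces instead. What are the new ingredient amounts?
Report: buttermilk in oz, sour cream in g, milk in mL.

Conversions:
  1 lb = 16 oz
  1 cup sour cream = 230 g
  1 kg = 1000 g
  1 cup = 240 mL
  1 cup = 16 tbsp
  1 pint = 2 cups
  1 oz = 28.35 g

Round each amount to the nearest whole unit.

buttermilk: 8 oz; sour cream: 664 g; milk: 1584 mL

Scaling factor: 44/20 = 11/5 = 2.2.
buttermilk: 100 g × 11/5 ÷ 28.35 g/oz ≈ 8 oz
sour cream: (1 cup + 5 tbsp = 1.3125 cup) × 11/5 × 230 g/cup ≈ 664 g
milk: 1.5 pint × 11/5 × 2 cup/pint × 240 mL/cup = 1584 mL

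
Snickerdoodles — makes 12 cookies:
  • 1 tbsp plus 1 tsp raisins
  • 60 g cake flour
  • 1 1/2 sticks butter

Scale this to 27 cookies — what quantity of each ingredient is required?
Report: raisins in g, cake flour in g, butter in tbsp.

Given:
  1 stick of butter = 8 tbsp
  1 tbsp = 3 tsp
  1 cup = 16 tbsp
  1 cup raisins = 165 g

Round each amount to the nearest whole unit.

Scaling factor: 27/12 = 9/4 = 2.25.
raisins: (1 tbsp + 1 tsp = 4/3 tbsp) × 9/4 ÷ 16 tbsp/cup × 165 g/cup ≈ 31 g
cake flour: 60 g × 9/4 = 135 g
butter: 1.5 stick × 9/4 × 8 tbsp/stick = 27 tbsp

raisins: 31 g; cake flour: 135 g; butter: 27 tbsp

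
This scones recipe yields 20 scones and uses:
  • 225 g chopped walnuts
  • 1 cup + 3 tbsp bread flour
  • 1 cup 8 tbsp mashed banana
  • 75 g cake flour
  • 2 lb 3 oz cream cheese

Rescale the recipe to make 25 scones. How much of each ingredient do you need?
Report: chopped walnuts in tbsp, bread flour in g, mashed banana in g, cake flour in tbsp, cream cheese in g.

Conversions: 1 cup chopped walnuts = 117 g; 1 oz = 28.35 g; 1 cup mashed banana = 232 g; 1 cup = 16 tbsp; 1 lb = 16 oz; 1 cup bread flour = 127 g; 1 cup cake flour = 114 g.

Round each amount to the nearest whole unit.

chopped walnuts: 38 tbsp; bread flour: 189 g; mashed banana: 435 g; cake flour: 13 tbsp; cream cheese: 1240 g

Scaling factor: 25/20 = 5/4 = 1.25.
chopped walnuts: 225 g × 5/4 ÷ 117 g/cup × 16 tbsp/cup ≈ 38 tbsp
bread flour: (1 cup + 3 tbsp = 1.1875 cup) × 5/4 × 127 g/cup ≈ 189 g
mashed banana: (1 cup + 8 tbsp = 1.5 cup) × 5/4 × 232 g/cup = 435 g
cake flour: 75 g × 5/4 ÷ 114 g/cup × 16 tbsp/cup ≈ 13 tbsp
cream cheese: (2 lb + 3 oz = 2.1875 lb) × 5/4 × 16 oz/lb × 28.35 g/oz ≈ 1240 g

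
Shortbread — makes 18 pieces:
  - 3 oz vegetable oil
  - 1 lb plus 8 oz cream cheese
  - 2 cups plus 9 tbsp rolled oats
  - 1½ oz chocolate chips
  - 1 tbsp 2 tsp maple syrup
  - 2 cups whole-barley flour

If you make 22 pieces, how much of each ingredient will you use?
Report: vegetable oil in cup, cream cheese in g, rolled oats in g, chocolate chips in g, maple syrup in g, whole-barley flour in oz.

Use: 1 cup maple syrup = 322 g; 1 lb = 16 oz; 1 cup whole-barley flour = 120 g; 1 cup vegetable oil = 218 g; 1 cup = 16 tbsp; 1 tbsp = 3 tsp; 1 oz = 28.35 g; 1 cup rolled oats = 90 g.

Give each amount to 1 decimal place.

vegetable oil: 0.5 cup; cream cheese: 831.6 g; rolled oats: 281.9 g; chocolate chips: 52.0 g; maple syrup: 41.0 g; whole-barley flour: 10.3 oz

Scaling factor: 22/18 = 11/9.
vegetable oil: 3 oz × 11/9 × 28.35 g/oz ÷ 218 g/cup ≈ 0.5 cup
cream cheese: (1 lb + 8 oz = 1.5 lb) × 11/9 × 16 oz/lb × 28.35 g/oz = 831.6 g
rolled oats: (2 cup + 9 tbsp = 2.5625 cup) × 11/9 × 90 g/cup ≈ 281.9 g
chocolate chips: 1.5 oz × 11/9 × 28.35 g/oz ≈ 52.0 g
maple syrup: (1 tbsp + 2 tsp = 5/3 tbsp) × 11/9 ÷ 16 tbsp/cup × 322 g/cup ≈ 41.0 g
whole-barley flour: 2 cup × 11/9 × 120 g/cup ÷ 28.35 g/oz ≈ 10.3 oz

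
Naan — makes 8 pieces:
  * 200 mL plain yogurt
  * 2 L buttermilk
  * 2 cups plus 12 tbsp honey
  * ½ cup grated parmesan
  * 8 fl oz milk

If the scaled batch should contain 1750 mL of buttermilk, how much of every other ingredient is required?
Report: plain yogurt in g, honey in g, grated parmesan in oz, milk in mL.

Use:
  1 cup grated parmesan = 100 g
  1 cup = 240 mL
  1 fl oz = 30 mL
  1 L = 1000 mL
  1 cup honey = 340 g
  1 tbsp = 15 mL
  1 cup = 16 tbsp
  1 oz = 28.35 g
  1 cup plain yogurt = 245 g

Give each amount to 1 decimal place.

plain yogurt: 178.6 g; honey: 818.1 g; grated parmesan: 1.5 oz; milk: 210.0 mL

The original recipe has 2000 mL of buttermilk, so the scaling factor is 1750 ÷ 2000 = 7/8 = 0.875.
plain yogurt: 200 mL × 7/8 ÷ 240 mL/cup × 245 g/cup ≈ 178.6 g
honey: (2 cup + 12 tbsp = 2.75 cup) × 7/8 × 340 g/cup ≈ 818.1 g
grated parmesan: 0.5 cup × 7/8 × 100 g/cup ÷ 28.35 g/oz ≈ 1.5 oz
milk: 8 fl oz × 7/8 × 30 mL/fl oz = 210.0 mL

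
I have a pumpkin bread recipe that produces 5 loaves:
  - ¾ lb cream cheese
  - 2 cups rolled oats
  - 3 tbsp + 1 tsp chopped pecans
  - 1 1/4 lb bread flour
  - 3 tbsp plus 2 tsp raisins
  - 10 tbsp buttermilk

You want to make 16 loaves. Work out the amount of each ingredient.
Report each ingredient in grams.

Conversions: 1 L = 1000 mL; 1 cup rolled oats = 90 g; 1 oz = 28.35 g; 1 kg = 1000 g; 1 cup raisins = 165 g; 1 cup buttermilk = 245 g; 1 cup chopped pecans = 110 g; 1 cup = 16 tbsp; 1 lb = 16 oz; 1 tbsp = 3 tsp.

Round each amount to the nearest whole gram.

cream cheese: 1089 g; rolled oats: 576 g; chopped pecans: 73 g; bread flour: 1814 g; raisins: 121 g; buttermilk: 490 g

Scaling factor: 16/5 = 3.2.
cream cheese: 0.75 lb × 16/5 × 16 oz/lb × 28.35 g/oz ≈ 1089 g
rolled oats: 2 cup × 16/5 × 90 g/cup = 576 g
chopped pecans: (3 tbsp + 1 tsp = 10/3 tbsp) × 16/5 ÷ 16 tbsp/cup × 110 g/cup ≈ 73 g
bread flour: 1.25 lb × 16/5 × 16 oz/lb × 28.35 g/oz ≈ 1814 g
raisins: (3 tbsp + 2 tsp = 11/3 tbsp) × 16/5 ÷ 16 tbsp/cup × 165 g/cup = 121 g
buttermilk: 10 tbsp × 16/5 ÷ 16 tbsp/cup × 245 g/cup = 490 g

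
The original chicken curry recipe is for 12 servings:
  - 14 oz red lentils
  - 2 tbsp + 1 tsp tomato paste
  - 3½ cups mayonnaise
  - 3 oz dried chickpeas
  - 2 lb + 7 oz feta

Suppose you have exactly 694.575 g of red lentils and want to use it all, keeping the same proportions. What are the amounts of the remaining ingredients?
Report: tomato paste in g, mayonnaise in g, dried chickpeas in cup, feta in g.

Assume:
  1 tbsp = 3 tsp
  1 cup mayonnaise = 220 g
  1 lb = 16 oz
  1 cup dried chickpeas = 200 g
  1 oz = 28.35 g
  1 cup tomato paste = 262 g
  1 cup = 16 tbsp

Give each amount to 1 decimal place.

tomato paste: 66.9 g; mayonnaise: 1347.5 g; dried chickpeas: 0.7 cup; feta: 1934.9 g

The original recipe has 396.9 g of red lentils, so the scaling factor is 694.575 ÷ 396.9 = 7/4 = 1.75.
tomato paste: (2 tbsp + 1 tsp = 7/3 tbsp) × 7/4 ÷ 16 tbsp/cup × 262 g/cup ≈ 66.9 g
mayonnaise: 3.5 cup × 7/4 × 220 g/cup = 1347.5 g
dried chickpeas: 3 oz × 7/4 × 28.35 g/oz ÷ 200 g/cup ≈ 0.7 cup
feta: (2 lb + 7 oz = 2.4375 lb) × 7/4 × 16 oz/lb × 28.35 g/oz ≈ 1934.9 g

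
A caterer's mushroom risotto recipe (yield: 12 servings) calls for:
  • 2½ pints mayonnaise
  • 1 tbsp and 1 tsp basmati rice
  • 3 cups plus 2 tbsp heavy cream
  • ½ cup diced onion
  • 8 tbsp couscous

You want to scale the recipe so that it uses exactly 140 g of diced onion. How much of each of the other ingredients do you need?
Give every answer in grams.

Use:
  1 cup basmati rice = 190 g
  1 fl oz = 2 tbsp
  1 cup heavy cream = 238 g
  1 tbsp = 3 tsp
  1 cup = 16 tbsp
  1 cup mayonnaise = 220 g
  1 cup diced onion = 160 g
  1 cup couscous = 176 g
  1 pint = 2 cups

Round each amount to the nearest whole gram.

mayonnaise: 1925 g; basmati rice: 28 g; heavy cream: 1302 g; couscous: 154 g

The original recipe has 80 g of diced onion, so the scaling factor is 140 ÷ 80 = 7/4 = 1.75.
mayonnaise: 2.5 pint × 7/4 × 2 cup/pint × 220 g/cup = 1925 g
basmati rice: (1 tbsp + 1 tsp = 4/3 tbsp) × 7/4 ÷ 16 tbsp/cup × 190 g/cup ≈ 28 g
heavy cream: (3 cup + 2 tbsp = 3.125 cup) × 7/4 × 238 g/cup ≈ 1302 g
couscous: 8 tbsp × 7/4 ÷ 16 tbsp/cup × 176 g/cup = 154 g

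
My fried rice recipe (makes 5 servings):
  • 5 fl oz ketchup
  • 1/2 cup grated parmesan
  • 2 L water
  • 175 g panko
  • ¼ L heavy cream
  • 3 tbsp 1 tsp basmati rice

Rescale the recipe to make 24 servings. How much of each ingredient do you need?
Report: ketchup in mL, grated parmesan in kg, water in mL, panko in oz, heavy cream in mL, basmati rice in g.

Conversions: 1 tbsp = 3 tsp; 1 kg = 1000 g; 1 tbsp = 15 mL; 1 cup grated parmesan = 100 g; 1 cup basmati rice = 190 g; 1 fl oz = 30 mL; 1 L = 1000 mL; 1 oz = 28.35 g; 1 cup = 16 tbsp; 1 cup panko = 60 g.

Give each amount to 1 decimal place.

ketchup: 720.0 mL; grated parmesan: 0.2 kg; water: 9600.0 mL; panko: 29.6 oz; heavy cream: 1200.0 mL; basmati rice: 190.0 g

Scaling factor: 24/5 = 4.8.
ketchup: 5 fl oz × 24/5 × 30 mL/fl oz = 720.0 mL
grated parmesan: 0.5 cup × 24/5 × 100 g/cup ÷ 1000 g/kg ≈ 0.2 kg
water: 2 L × 24/5 × 1000 mL/L = 9600.0 mL
panko: 175 g × 24/5 ÷ 28.35 g/oz ≈ 29.6 oz
heavy cream: 0.25 L × 24/5 × 1000 mL/L = 1200.0 mL
basmati rice: (3 tbsp + 1 tsp = 10/3 tbsp) × 24/5 ÷ 16 tbsp/cup × 190 g/cup = 190.0 g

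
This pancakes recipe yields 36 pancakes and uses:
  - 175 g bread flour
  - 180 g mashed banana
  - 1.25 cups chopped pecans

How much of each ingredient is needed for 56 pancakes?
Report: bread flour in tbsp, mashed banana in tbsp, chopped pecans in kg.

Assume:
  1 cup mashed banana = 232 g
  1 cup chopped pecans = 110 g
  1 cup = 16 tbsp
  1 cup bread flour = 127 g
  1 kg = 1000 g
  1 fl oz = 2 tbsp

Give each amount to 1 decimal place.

bread flour: 34.3 tbsp; mashed banana: 19.3 tbsp; chopped pecans: 0.2 kg

Scaling factor: 56/36 = 14/9.
bread flour: 175 g × 14/9 ÷ 127 g/cup × 16 tbsp/cup ≈ 34.3 tbsp
mashed banana: 180 g × 14/9 ÷ 232 g/cup × 16 tbsp/cup ≈ 19.3 tbsp
chopped pecans: 1.25 cup × 14/9 × 110 g/cup ÷ 1000 g/kg ≈ 0.2 kg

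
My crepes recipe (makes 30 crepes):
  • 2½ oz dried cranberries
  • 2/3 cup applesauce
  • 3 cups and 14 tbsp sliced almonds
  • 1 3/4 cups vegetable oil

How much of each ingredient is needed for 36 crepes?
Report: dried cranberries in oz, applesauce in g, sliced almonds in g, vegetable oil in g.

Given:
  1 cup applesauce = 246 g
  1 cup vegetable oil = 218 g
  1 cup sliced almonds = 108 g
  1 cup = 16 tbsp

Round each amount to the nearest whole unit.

dried cranberries: 3 oz; applesauce: 197 g; sliced almonds: 502 g; vegetable oil: 458 g

Scaling factor: 36/30 = 6/5 = 1.2.
dried cranberries: 2.5 oz × 6/5 = 3 oz
applesauce: 2/3 cup × 6/5 × 246 g/cup ≈ 197 g
sliced almonds: (3 cup + 14 tbsp = 3.875 cup) × 6/5 × 108 g/cup ≈ 502 g
vegetable oil: 1.75 cup × 6/5 × 218 g/cup ≈ 458 g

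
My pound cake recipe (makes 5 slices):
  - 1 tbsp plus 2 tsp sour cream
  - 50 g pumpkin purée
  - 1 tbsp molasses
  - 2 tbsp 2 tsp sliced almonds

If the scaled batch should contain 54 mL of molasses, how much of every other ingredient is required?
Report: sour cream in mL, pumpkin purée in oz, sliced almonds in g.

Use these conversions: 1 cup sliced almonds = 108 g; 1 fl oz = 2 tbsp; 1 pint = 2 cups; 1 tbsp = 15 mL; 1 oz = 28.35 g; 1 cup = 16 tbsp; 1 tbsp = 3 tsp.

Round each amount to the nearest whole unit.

The original recipe has 15 mL of molasses, so the scaling factor is 54 ÷ 15 = 18/5 = 3.6.
sour cream: (1 tbsp + 2 tsp = 5/3 tbsp) × 18/5 × 15 mL/tbsp = 90 mL
pumpkin purée: 50 g × 18/5 ÷ 28.35 g/oz ≈ 6 oz
sliced almonds: (2 tbsp + 2 tsp = 8/3 tbsp) × 18/5 ÷ 16 tbsp/cup × 108 g/cup ≈ 65 g

sour cream: 90 mL; pumpkin purée: 6 oz; sliced almonds: 65 g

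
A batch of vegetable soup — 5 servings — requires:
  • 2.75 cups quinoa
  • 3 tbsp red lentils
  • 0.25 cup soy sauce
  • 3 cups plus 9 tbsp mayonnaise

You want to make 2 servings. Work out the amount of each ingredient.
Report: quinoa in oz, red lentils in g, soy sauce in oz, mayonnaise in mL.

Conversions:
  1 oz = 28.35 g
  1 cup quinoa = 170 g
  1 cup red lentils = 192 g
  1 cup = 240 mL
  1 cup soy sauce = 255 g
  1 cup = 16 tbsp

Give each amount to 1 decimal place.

Scaling factor: 2/5 = 0.4.
quinoa: 2.75 cup × 2/5 × 170 g/cup ÷ 28.35 g/oz ≈ 6.6 oz
red lentils: 3 tbsp × 2/5 ÷ 16 tbsp/cup × 192 g/cup = 14.4 g
soy sauce: 0.25 cup × 2/5 × 255 g/cup ÷ 28.35 g/oz ≈ 0.9 oz
mayonnaise: (3 cup + 9 tbsp = 3.5625 cup) × 2/5 × 240 mL/cup = 342.0 mL

quinoa: 6.6 oz; red lentils: 14.4 g; soy sauce: 0.9 oz; mayonnaise: 342.0 mL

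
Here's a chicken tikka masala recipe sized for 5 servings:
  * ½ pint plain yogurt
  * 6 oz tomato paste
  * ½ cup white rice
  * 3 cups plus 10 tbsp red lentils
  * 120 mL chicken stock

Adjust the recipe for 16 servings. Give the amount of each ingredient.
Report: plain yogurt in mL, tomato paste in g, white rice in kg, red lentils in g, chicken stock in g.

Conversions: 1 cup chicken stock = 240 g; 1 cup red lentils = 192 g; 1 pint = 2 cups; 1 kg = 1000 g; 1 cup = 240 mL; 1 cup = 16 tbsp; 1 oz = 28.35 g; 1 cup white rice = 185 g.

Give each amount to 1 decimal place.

plain yogurt: 768.0 mL; tomato paste: 544.3 g; white rice: 0.3 kg; red lentils: 2227.2 g; chicken stock: 384.0 g

Scaling factor: 16/5 = 3.2.
plain yogurt: 0.5 pint × 16/5 × 2 cup/pint × 240 mL/cup = 768.0 mL
tomato paste: 6 oz × 16/5 × 28.35 g/oz ≈ 544.3 g
white rice: 0.5 cup × 16/5 × 185 g/cup ÷ 1000 g/kg ≈ 0.3 kg
red lentils: (3 cup + 10 tbsp = 3.625 cup) × 16/5 × 192 g/cup = 2227.2 g
chicken stock: 120 mL × 16/5 ÷ 240 mL/cup × 240 g/cup = 384.0 g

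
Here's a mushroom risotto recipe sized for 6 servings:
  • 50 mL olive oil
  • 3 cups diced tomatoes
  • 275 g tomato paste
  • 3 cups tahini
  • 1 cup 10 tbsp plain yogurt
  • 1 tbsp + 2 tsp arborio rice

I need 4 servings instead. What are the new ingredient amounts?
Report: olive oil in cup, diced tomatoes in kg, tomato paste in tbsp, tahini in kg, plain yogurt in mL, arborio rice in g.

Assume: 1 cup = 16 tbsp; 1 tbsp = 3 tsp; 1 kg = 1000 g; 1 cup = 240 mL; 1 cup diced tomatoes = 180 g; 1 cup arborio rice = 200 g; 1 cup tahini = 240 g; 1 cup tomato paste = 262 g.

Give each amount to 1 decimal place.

Scaling factor: 4/6 = 2/3.
olive oil: 50 mL × 2/3 ÷ 240 mL/cup ≈ 0.1 cup
diced tomatoes: 3 cup × 2/3 × 180 g/cup ÷ 1000 g/kg ≈ 0.4 kg
tomato paste: 275 g × 2/3 ÷ 262 g/cup × 16 tbsp/cup ≈ 11.2 tbsp
tahini: 3 cup × 2/3 × 240 g/cup ÷ 1000 g/kg ≈ 0.5 kg
plain yogurt: (1 cup + 10 tbsp = 1.625 cup) × 2/3 × 240 mL/cup = 260.0 mL
arborio rice: (1 tbsp + 2 tsp = 5/3 tbsp) × 2/3 ÷ 16 tbsp/cup × 200 g/cup ≈ 13.9 g

olive oil: 0.1 cup; diced tomatoes: 0.4 kg; tomato paste: 11.2 tbsp; tahini: 0.5 kg; plain yogurt: 260.0 mL; arborio rice: 13.9 g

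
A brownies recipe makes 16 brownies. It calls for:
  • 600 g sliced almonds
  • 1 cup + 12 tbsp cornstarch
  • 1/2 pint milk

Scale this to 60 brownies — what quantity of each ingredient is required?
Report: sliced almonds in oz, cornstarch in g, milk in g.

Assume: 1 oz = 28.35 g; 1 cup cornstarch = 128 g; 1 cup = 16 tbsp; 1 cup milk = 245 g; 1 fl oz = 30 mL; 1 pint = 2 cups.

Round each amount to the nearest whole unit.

Scaling factor: 60/16 = 15/4 = 3.75.
sliced almonds: 600 g × 15/4 ÷ 28.35 g/oz ≈ 79 oz
cornstarch: (1 cup + 12 tbsp = 1.75 cup) × 15/4 × 128 g/cup = 840 g
milk: 0.5 pint × 15/4 × 2 cup/pint × 245 g/cup ≈ 919 g

sliced almonds: 79 oz; cornstarch: 840 g; milk: 919 g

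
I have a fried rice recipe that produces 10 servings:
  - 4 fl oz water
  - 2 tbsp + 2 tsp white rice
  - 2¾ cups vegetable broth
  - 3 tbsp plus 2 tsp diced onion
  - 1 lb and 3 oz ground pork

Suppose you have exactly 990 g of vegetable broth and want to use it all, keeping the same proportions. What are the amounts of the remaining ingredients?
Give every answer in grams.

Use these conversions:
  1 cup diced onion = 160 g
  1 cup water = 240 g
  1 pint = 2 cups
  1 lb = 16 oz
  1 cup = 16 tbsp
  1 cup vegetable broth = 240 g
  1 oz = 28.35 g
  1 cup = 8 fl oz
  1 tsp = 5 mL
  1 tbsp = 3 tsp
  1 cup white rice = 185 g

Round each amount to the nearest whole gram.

The original recipe has 660 g of vegetable broth, so the scaling factor is 990 ÷ 660 = 3/2 = 1.5.
water: 4 fl oz × 3/2 ÷ 8 fl oz/cup × 240 g/cup = 180 g
white rice: (2 tbsp + 2 tsp = 8/3 tbsp) × 3/2 ÷ 16 tbsp/cup × 185 g/cup ≈ 46 g
diced onion: (3 tbsp + 2 tsp = 11/3 tbsp) × 3/2 ÷ 16 tbsp/cup × 160 g/cup = 55 g
ground pork: (1 lb + 3 oz = 1.1875 lb) × 3/2 × 16 oz/lb × 28.35 g/oz ≈ 808 g

water: 180 g; white rice: 46 g; diced onion: 55 g; ground pork: 808 g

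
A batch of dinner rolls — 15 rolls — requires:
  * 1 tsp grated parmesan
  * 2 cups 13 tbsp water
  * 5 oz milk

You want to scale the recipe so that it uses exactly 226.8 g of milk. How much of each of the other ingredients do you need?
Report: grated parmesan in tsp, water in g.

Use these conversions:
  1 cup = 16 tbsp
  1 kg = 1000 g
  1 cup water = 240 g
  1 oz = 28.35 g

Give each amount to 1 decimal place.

grated parmesan: 1.6 tsp; water: 1080.0 g

The original recipe has 141.75 g of milk, so the scaling factor is 226.8 ÷ 141.75 = 8/5 = 1.6.
grated parmesan: 1 tsp × 8/5 = 1.6 tsp
water: (2 cup + 13 tbsp = 2.8125 cup) × 8/5 × 240 g/cup = 1080.0 g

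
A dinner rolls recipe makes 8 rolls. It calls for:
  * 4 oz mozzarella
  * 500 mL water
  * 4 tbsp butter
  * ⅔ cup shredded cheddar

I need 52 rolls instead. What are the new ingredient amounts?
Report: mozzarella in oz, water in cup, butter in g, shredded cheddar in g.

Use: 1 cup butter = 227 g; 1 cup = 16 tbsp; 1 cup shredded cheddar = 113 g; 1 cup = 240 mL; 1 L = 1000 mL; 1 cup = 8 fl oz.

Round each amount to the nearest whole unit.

Scaling factor: 52/8 = 13/2 = 6.5.
mozzarella: 4 oz × 13/2 = 26 oz
water: 500 mL × 13/2 ÷ 240 mL/cup ≈ 14 cup
butter: 4 tbsp × 13/2 ÷ 16 tbsp/cup × 227 g/cup ≈ 369 g
shredded cheddar: 2/3 cup × 13/2 × 113 g/cup ≈ 490 g

mozzarella: 26 oz; water: 14 cup; butter: 369 g; shredded cheddar: 490 g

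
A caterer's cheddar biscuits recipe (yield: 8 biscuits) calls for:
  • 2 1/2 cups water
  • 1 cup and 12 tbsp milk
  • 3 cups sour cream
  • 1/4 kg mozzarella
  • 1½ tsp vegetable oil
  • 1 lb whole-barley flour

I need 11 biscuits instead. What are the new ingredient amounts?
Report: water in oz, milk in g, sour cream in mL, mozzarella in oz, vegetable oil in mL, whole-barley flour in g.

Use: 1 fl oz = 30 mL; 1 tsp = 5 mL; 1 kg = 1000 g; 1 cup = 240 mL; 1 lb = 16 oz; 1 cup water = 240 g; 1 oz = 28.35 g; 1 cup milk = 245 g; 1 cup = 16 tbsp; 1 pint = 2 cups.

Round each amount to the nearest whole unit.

Scaling factor: 11/8 = 1.375.
water: 2.5 cup × 11/8 × 240 g/cup ÷ 28.35 g/oz ≈ 29 oz
milk: (1 cup + 12 tbsp = 1.75 cup) × 11/8 × 245 g/cup ≈ 590 g
sour cream: 3 cup × 11/8 × 240 mL/cup = 990 mL
mozzarella: 0.25 kg × 11/8 × 1000 g/kg ÷ 28.35 g/oz ≈ 12 oz
vegetable oil: 1.5 tsp × 11/8 × 5 mL/tsp ≈ 10 mL
whole-barley flour: 1 lb × 11/8 × 16 oz/lb × 28.35 g/oz ≈ 624 g

water: 29 oz; milk: 590 g; sour cream: 990 mL; mozzarella: 12 oz; vegetable oil: 10 mL; whole-barley flour: 624 g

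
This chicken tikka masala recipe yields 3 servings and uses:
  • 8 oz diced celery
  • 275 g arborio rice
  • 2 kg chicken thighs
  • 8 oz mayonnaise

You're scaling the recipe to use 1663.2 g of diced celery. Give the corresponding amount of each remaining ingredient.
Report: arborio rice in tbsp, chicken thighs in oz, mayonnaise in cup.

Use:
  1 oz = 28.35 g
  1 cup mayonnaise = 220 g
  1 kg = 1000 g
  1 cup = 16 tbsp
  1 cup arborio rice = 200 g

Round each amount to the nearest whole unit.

The original recipe has 226.8 g of diced celery, so the scaling factor is 1663.2 ÷ 226.8 = 22/3.
arborio rice: 275 g × 22/3 ÷ 200 g/cup × 16 tbsp/cup ≈ 161 tbsp
chicken thighs: 2 kg × 22/3 × 1000 g/kg ÷ 28.35 g/oz ≈ 517 oz
mayonnaise: 8 oz × 22/3 × 28.35 g/oz ÷ 220 g/cup ≈ 8 cup

arborio rice: 161 tbsp; chicken thighs: 517 oz; mayonnaise: 8 cup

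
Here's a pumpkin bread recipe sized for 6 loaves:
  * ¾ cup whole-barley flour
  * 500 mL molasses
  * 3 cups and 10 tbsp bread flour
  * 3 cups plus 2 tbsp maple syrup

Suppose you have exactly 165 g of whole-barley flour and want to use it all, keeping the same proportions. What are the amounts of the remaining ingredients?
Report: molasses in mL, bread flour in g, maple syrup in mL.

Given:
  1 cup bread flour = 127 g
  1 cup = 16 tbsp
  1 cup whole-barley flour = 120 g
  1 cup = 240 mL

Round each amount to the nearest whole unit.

molasses: 917 mL; bread flour: 844 g; maple syrup: 1375 mL

The original recipe has 90 g of whole-barley flour, so the scaling factor is 165 ÷ 90 = 11/6.
molasses: 500 mL × 11/6 ≈ 917 mL
bread flour: (3 cup + 10 tbsp = 3.625 cup) × 11/6 × 127 g/cup ≈ 844 g
maple syrup: (3 cup + 2 tbsp = 3.125 cup) × 11/6 × 240 mL/cup = 1375 mL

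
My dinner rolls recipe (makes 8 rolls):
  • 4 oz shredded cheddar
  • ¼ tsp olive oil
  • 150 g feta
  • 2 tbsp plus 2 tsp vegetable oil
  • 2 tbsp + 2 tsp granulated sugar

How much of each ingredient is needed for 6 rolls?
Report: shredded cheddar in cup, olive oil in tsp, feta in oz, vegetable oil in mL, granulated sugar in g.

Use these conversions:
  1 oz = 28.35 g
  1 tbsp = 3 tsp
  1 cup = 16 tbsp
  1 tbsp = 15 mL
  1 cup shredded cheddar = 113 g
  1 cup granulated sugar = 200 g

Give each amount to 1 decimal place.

Scaling factor: 6/8 = 3/4 = 0.75.
shredded cheddar: 4 oz × 3/4 × 28.35 g/oz ÷ 113 g/cup ≈ 0.8 cup
olive oil: 0.25 tsp × 3/4 ≈ 0.2 tsp
feta: 150 g × 3/4 ÷ 28.35 g/oz ≈ 4.0 oz
vegetable oil: (2 tbsp + 2 tsp = 8/3 tbsp) × 3/4 × 15 mL/tbsp = 30.0 mL
granulated sugar: (2 tbsp + 2 tsp = 8/3 tbsp) × 3/4 ÷ 16 tbsp/cup × 200 g/cup = 25.0 g

shredded cheddar: 0.8 cup; olive oil: 0.2 tsp; feta: 4.0 oz; vegetable oil: 30.0 mL; granulated sugar: 25.0 g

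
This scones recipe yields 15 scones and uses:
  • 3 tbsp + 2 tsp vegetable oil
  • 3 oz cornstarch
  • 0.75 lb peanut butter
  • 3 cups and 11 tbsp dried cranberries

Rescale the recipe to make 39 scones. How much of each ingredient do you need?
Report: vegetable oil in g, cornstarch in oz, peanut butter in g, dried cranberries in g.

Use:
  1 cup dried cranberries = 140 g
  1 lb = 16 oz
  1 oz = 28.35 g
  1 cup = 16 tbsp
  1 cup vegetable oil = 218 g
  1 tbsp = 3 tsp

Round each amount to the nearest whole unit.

vegetable oil: 130 g; cornstarch: 8 oz; peanut butter: 885 g; dried cranberries: 1342 g

Scaling factor: 39/15 = 13/5 = 2.6.
vegetable oil: (3 tbsp + 2 tsp = 11/3 tbsp) × 13/5 ÷ 16 tbsp/cup × 218 g/cup ≈ 130 g
cornstarch: 3 oz × 13/5 ≈ 8 oz
peanut butter: 0.75 lb × 13/5 × 16 oz/lb × 28.35 g/oz ≈ 885 g
dried cranberries: (3 cup + 11 tbsp = 3.6875 cup) × 13/5 × 140 g/cup ≈ 1342 g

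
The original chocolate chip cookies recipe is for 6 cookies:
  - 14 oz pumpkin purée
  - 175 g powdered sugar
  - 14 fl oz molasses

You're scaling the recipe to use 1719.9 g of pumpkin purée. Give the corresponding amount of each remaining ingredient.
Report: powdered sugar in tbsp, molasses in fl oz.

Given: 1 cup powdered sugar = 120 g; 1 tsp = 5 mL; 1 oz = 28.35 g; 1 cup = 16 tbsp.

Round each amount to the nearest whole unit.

The original recipe has 396.9 g of pumpkin purée, so the scaling factor is 1719.9 ÷ 396.9 = 13/3.
powdered sugar: 175 g × 13/3 ÷ 120 g/cup × 16 tbsp/cup ≈ 101 tbsp
molasses: 14 fl oz × 13/3 ≈ 61 fl oz

powdered sugar: 101 tbsp; molasses: 61 fl oz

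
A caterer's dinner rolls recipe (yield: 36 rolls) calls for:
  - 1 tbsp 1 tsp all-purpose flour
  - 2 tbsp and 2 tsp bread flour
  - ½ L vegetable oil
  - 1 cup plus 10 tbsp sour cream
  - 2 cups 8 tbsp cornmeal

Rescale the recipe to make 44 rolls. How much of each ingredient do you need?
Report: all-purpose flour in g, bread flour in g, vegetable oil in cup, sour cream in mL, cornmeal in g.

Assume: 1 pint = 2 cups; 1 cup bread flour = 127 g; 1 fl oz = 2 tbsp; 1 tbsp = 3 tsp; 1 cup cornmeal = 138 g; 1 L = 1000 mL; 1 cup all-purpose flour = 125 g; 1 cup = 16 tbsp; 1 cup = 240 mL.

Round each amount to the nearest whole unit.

Scaling factor: 44/36 = 11/9.
all-purpose flour: (1 tbsp + 1 tsp = 4/3 tbsp) × 11/9 ÷ 16 tbsp/cup × 125 g/cup ≈ 13 g
bread flour: (2 tbsp + 2 tsp = 8/3 tbsp) × 11/9 ÷ 16 tbsp/cup × 127 g/cup ≈ 26 g
vegetable oil: 0.5 L × 11/9 × 1000 mL/L ÷ 240 mL/cup ≈ 3 cup
sour cream: (1 cup + 10 tbsp = 1.625 cup) × 11/9 × 240 mL/cup ≈ 477 mL
cornmeal: (2 cup + 8 tbsp = 2.5 cup) × 11/9 × 138 g/cup ≈ 422 g

all-purpose flour: 13 g; bread flour: 26 g; vegetable oil: 3 cup; sour cream: 477 mL; cornmeal: 422 g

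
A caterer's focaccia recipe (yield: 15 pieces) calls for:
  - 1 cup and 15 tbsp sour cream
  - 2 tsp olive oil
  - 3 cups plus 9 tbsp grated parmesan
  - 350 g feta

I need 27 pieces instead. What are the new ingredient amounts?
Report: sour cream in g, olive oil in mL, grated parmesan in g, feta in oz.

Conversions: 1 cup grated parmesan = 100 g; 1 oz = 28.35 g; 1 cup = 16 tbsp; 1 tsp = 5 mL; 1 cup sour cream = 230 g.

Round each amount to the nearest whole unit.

Scaling factor: 27/15 = 9/5 = 1.8.
sour cream: (1 cup + 15 tbsp = 1.9375 cup) × 9/5 × 230 g/cup ≈ 802 g
olive oil: 2 tsp × 9/5 × 5 mL/tsp = 18 mL
grated parmesan: (3 cup + 9 tbsp = 3.5625 cup) × 9/5 × 100 g/cup ≈ 641 g
feta: 350 g × 9/5 ÷ 28.35 g/oz ≈ 22 oz

sour cream: 802 g; olive oil: 18 mL; grated parmesan: 641 g; feta: 22 oz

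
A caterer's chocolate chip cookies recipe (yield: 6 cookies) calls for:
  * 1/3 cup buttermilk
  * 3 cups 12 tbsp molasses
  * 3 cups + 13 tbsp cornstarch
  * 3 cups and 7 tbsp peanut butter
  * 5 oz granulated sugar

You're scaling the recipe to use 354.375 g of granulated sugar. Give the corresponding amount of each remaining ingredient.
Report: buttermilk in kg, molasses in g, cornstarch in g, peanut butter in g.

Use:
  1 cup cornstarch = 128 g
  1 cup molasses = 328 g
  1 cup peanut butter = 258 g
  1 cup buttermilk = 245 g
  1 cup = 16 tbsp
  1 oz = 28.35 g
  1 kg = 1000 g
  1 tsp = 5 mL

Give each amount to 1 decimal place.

buttermilk: 0.2 kg; molasses: 3075.0 g; cornstarch: 1220.0 g; peanut butter: 2217.2 g

The original recipe has 141.75 g of granulated sugar, so the scaling factor is 354.375 ÷ 141.75 = 5/2 = 2.5.
buttermilk: 1/3 cup × 5/2 × 245 g/cup ÷ 1000 g/kg ≈ 0.2 kg
molasses: (3 cup + 12 tbsp = 3.75 cup) × 5/2 × 328 g/cup = 3075.0 g
cornstarch: (3 cup + 13 tbsp = 3.8125 cup) × 5/2 × 128 g/cup = 1220.0 g
peanut butter: (3 cup + 7 tbsp = 3.4375 cup) × 5/2 × 258 g/cup ≈ 2217.2 g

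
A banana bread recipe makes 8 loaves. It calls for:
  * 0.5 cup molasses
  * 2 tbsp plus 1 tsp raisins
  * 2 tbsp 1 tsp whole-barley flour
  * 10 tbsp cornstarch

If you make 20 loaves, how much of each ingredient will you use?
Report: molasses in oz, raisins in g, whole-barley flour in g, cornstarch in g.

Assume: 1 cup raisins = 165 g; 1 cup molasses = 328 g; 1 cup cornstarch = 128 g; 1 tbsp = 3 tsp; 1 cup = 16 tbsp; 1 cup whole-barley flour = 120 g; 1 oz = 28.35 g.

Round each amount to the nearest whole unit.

Scaling factor: 20/8 = 5/2 = 2.5.
molasses: 0.5 cup × 5/2 × 328 g/cup ÷ 28.35 g/oz ≈ 14 oz
raisins: (2 tbsp + 1 tsp = 7/3 tbsp) × 5/2 ÷ 16 tbsp/cup × 165 g/cup ≈ 60 g
whole-barley flour: (2 tbsp + 1 tsp = 7/3 tbsp) × 5/2 ÷ 16 tbsp/cup × 120 g/cup ≈ 44 g
cornstarch: 10 tbsp × 5/2 ÷ 16 tbsp/cup × 128 g/cup = 200 g

molasses: 14 oz; raisins: 60 g; whole-barley flour: 44 g; cornstarch: 200 g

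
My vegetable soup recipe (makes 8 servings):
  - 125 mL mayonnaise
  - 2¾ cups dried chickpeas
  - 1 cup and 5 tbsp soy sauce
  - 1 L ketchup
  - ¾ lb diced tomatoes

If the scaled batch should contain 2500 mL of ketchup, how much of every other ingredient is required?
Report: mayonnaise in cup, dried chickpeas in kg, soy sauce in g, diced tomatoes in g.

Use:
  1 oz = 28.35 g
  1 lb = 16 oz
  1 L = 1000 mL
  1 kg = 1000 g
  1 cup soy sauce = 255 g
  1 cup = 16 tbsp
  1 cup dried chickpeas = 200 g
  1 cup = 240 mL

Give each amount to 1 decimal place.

The original recipe has 1000 mL of ketchup, so the scaling factor is 2500 ÷ 1000 = 5/2 = 2.5.
mayonnaise: 125 mL × 5/2 ÷ 240 mL/cup ≈ 1.3 cup
dried chickpeas: 2.75 cup × 5/2 × 200 g/cup ÷ 1000 g/kg ≈ 1.4 kg
soy sauce: (1 cup + 5 tbsp = 1.3125 cup) × 5/2 × 255 g/cup ≈ 836.7 g
diced tomatoes: 0.75 lb × 5/2 × 16 oz/lb × 28.35 g/oz = 850.5 g

mayonnaise: 1.3 cup; dried chickpeas: 1.4 kg; soy sauce: 836.7 g; diced tomatoes: 850.5 g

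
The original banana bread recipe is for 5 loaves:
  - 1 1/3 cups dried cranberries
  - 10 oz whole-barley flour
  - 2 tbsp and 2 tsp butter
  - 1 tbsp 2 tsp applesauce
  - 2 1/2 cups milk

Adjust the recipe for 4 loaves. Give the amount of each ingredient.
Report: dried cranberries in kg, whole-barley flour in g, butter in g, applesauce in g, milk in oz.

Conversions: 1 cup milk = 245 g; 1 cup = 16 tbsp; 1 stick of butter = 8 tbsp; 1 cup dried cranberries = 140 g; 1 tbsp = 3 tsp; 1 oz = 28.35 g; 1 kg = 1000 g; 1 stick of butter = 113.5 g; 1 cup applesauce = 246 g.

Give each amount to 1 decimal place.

dried cranberries: 0.1 kg; whole-barley flour: 226.8 g; butter: 30.3 g; applesauce: 20.5 g; milk: 17.3 oz

Scaling factor: 4/5 = 0.8.
dried cranberries: 4/3 cup × 4/5 × 140 g/cup ÷ 1000 g/kg ≈ 0.1 kg
whole-barley flour: 10 oz × 4/5 × 28.35 g/oz = 226.8 g
butter: (2 tbsp + 2 tsp = 8/3 tbsp) × 4/5 ÷ 8 tbsp/stick × 113.5 g/stick ≈ 30.3 g
applesauce: (1 tbsp + 2 tsp = 5/3 tbsp) × 4/5 ÷ 16 tbsp/cup × 246 g/cup = 20.5 g
milk: 2.5 cup × 4/5 × 245 g/cup ÷ 28.35 g/oz ≈ 17.3 oz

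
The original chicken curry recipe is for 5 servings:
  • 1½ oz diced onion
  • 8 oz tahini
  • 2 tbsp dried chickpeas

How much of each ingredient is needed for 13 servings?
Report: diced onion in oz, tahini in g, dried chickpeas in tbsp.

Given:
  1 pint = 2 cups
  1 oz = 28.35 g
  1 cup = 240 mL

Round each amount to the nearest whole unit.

Scaling factor: 13/5 = 2.6.
diced onion: 1.5 oz × 13/5 ≈ 4 oz
tahini: 8 oz × 13/5 × 28.35 g/oz ≈ 590 g
dried chickpeas: 2 tbsp × 13/5 ≈ 5 tbsp

diced onion: 4 oz; tahini: 590 g; dried chickpeas: 5 tbsp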